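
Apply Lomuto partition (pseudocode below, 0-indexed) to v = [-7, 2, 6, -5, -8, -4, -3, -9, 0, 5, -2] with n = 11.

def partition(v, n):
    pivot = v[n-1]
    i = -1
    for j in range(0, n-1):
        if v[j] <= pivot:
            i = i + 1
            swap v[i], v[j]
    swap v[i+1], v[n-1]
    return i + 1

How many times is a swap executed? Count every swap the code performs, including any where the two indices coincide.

7

pivot = v[10] = -2; i = -1
j=0: v[0]=-7 ≤ -2 → i=0, swap v[0],v[0] (no change) → [-7, 2, 6, -5, -8, -4, -3, -9, 0, 5, -2]
j=1: v[1]=2 > -2 → no swap
j=2: v[2]=6 > -2 → no swap
j=3: v[3]=-5 ≤ -2 → i=1, swap v[1],v[3] → [-7, -5, 6, 2, -8, -4, -3, -9, 0, 5, -2]
j=4: v[4]=-8 ≤ -2 → i=2, swap v[2],v[4] → [-7, -5, -8, 2, 6, -4, -3, -9, 0, 5, -2]
j=5: v[5]=-4 ≤ -2 → i=3, swap v[3],v[5] → [-7, -5, -8, -4, 6, 2, -3, -9, 0, 5, -2]
j=6: v[6]=-3 ≤ -2 → i=4, swap v[4],v[6] → [-7, -5, -8, -4, -3, 2, 6, -9, 0, 5, -2]
j=7: v[7]=-9 ≤ -2 → i=5, swap v[5],v[7] → [-7, -5, -8, -4, -3, -9, 6, 2, 0, 5, -2]
j=8: v[8]=0 > -2 → no swap
j=9: v[9]=5 > -2 → no swap
final swap v[6],v[10] → [-7, -5, -8, -4, -3, -9, -2, 2, 0, 5, 6]; return 6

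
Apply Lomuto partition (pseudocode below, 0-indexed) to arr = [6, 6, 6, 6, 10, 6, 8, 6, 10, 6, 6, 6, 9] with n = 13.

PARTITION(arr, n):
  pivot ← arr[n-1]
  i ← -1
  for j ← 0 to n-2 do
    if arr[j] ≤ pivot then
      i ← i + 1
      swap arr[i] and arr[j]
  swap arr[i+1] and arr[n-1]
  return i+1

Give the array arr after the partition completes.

[6, 6, 6, 6, 6, 8, 6, 6, 6, 6, 9, 10, 10]

pivot = arr[12] = 9; i = -1
j=0: arr[0]=6 ≤ 9 → i=0, swap arr[0],arr[0] (no change) → [6, 6, 6, 6, 10, 6, 8, 6, 10, 6, 6, 6, 9]
j=1: arr[1]=6 ≤ 9 → i=1, swap arr[1],arr[1] (no change) → [6, 6, 6, 6, 10, 6, 8, 6, 10, 6, 6, 6, 9]
j=2: arr[2]=6 ≤ 9 → i=2, swap arr[2],arr[2] (no change) → [6, 6, 6, 6, 10, 6, 8, 6, 10, 6, 6, 6, 9]
j=3: arr[3]=6 ≤ 9 → i=3, swap arr[3],arr[3] (no change) → [6, 6, 6, 6, 10, 6, 8, 6, 10, 6, 6, 6, 9]
j=4: arr[4]=10 > 9 → no swap
j=5: arr[5]=6 ≤ 9 → i=4, swap arr[4],arr[5] → [6, 6, 6, 6, 6, 10, 8, 6, 10, 6, 6, 6, 9]
j=6: arr[6]=8 ≤ 9 → i=5, swap arr[5],arr[6] → [6, 6, 6, 6, 6, 8, 10, 6, 10, 6, 6, 6, 9]
j=7: arr[7]=6 ≤ 9 → i=6, swap arr[6],arr[7] → [6, 6, 6, 6, 6, 8, 6, 10, 10, 6, 6, 6, 9]
j=8: arr[8]=10 > 9 → no swap
j=9: arr[9]=6 ≤ 9 → i=7, swap arr[7],arr[9] → [6, 6, 6, 6, 6, 8, 6, 6, 10, 10, 6, 6, 9]
j=10: arr[10]=6 ≤ 9 → i=8, swap arr[8],arr[10] → [6, 6, 6, 6, 6, 8, 6, 6, 6, 10, 10, 6, 9]
j=11: arr[11]=6 ≤ 9 → i=9, swap arr[9],arr[11] → [6, 6, 6, 6, 6, 8, 6, 6, 6, 6, 10, 10, 9]
final swap arr[10],arr[12] → [6, 6, 6, 6, 6, 8, 6, 6, 6, 6, 9, 10, 10]; return 10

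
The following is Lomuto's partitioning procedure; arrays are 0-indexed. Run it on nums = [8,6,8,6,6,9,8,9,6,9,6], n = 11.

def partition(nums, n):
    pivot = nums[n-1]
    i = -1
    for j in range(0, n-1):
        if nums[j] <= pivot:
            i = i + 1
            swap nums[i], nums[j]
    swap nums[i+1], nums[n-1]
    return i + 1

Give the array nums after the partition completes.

pivot=6, i=-1
j=0: 8>6, skip
j=1: 6≤6, i=0, swap(0,1) ⇒ [6,8,8,6,6,9,8,9,6,9,6]
j=2: 8>6, skip
j=3: 6≤6, i=1, swap(1,3) ⇒ [6,6,8,8,6,9,8,9,6,9,6]
j=4: 6≤6, i=2, swap(2,4) ⇒ [6,6,6,8,8,9,8,9,6,9,6]
j=5: 9>6, skip
j=6: 8>6, skip
j=7: 9>6, skip
j=8: 6≤6, i=3, swap(3,8) ⇒ [6,6,6,6,8,9,8,9,8,9,6]
j=9: 9>6, skip
swap(4,10) ⇒ [6,6,6,6,6,9,8,9,8,9,8]; return 4

[6,6,6,6,6,9,8,9,8,9,8]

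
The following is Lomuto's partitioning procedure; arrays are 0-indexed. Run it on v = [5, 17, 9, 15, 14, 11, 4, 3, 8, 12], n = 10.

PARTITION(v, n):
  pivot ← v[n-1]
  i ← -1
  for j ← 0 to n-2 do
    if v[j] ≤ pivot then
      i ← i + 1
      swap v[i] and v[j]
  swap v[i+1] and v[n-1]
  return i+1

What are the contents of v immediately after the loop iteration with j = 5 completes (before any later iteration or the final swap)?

[5, 9, 11, 15, 14, 17, 4, 3, 8, 12]

pivot = v[9] = 12; i = -1
j=0: v[0]=5 ≤ 12 → i=0, swap v[0],v[0] (no change) → [5, 17, 9, 15, 14, 11, 4, 3, 8, 12]
j=1: v[1]=17 > 12 → no swap
j=2: v[2]=9 ≤ 12 → i=1, swap v[1],v[2] → [5, 9, 17, 15, 14, 11, 4, 3, 8, 12]
j=3: v[3]=15 > 12 → no swap
j=4: v[4]=14 > 12 → no swap
j=5: v[5]=11 ≤ 12 → i=2, swap v[2],v[5] → [5, 9, 11, 15, 14, 17, 4, 3, 8, 12]
(after j=5) v = [5, 9, 11, 15, 14, 17, 4, 3, 8, 12]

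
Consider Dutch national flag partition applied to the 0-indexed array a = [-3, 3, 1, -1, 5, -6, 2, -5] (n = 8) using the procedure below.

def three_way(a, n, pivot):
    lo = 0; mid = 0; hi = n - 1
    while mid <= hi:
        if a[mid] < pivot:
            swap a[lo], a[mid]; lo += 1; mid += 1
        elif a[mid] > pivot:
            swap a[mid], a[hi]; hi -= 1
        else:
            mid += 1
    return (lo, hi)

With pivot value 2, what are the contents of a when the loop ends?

[-3, -5, 1, -1, -6, 2, 5, 3]

lo=0 mid=0 hi=7
-3<2: swap(0,0), lo=1 mid=1 ⇒ [-3, 3, 1, -1, 5, -6, 2, -5]
3>2: swap(1,7), hi=6 ⇒ [-3, -5, 1, -1, 5, -6, 2, 3]
-5<2: swap(1,1), lo=2 mid=2 ⇒ [-3, -5, 1, -1, 5, -6, 2, 3]
1<2: swap(2,2), lo=3 mid=3 ⇒ [-3, -5, 1, -1, 5, -6, 2, 3]
-1<2: swap(3,3), lo=4 mid=4 ⇒ [-3, -5, 1, -1, 5, -6, 2, 3]
5>2: swap(4,6), hi=5 ⇒ [-3, -5, 1, -1, 2, -6, 5, 3]
2=2: mid=5
-6<2: swap(4,5), lo=5 mid=6 ⇒ [-3, -5, 1, -1, -6, 2, 5, 3]
done. lo=5 hi=5; a=[-3, -5, 1, -1, -6, 2, 5, 3]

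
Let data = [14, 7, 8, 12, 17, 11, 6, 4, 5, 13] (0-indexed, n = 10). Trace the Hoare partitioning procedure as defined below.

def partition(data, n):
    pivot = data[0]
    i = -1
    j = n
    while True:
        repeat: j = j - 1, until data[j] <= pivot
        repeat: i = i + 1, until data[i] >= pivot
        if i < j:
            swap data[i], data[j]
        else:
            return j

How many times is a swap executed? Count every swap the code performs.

pivot=14
j stops at 9 (13), i stops at 0 (14); swap ⇒ [13, 7, 8, 12, 17, 11, 6, 4, 5, 14]
j stops at 8 (5), i stops at 4 (17); swap ⇒ [13, 7, 8, 12, 5, 11, 6, 4, 17, 14]
j stops at 7, i stops at 8; i≥j ⇒ return 7. data=[13, 7, 8, 12, 5, 11, 6, 4, 17, 14]

2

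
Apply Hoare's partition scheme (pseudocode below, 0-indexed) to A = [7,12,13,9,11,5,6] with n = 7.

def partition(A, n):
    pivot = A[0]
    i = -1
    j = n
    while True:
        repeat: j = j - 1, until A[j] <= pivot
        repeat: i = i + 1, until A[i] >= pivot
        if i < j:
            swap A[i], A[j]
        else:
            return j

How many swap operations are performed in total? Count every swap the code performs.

2

pivot=7
j stops at 6 (6), i stops at 0 (7); swap ⇒ [6,12,13,9,11,5,7]
j stops at 5 (5), i stops at 1 (12); swap ⇒ [6,5,13,9,11,12,7]
j stops at 1, i stops at 2; i≥j ⇒ return 1. A=[6,5,13,9,11,12,7]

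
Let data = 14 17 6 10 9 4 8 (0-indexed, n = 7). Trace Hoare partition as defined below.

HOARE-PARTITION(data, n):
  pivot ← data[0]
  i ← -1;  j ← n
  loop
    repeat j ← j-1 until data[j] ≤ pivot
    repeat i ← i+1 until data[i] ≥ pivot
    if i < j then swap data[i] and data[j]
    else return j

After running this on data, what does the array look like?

8 4 6 10 9 17 14

pivot=14
j stops at 6 (8), i stops at 0 (14); swap ⇒ 8 17 6 10 9 4 14
j stops at 5 (4), i stops at 1 (17); swap ⇒ 8 4 6 10 9 17 14
j stops at 4, i stops at 5; i≥j ⇒ return 4. data=8 4 6 10 9 17 14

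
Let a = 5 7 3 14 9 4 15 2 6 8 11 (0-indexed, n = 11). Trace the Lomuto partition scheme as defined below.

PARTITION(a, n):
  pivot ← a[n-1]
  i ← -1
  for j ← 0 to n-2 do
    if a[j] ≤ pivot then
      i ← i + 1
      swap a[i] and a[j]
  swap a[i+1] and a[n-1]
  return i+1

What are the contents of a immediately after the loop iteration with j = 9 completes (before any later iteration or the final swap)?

5 7 3 9 4 2 6 8 15 14 11

pivot = a[10] = 11; i = -1
j=0: a[0]=5 ≤ 11 → i=0, swap a[0],a[0] (no change) → 5 7 3 14 9 4 15 2 6 8 11
j=1: a[1]=7 ≤ 11 → i=1, swap a[1],a[1] (no change) → 5 7 3 14 9 4 15 2 6 8 11
j=2: a[2]=3 ≤ 11 → i=2, swap a[2],a[2] (no change) → 5 7 3 14 9 4 15 2 6 8 11
j=3: a[3]=14 > 11 → no swap
j=4: a[4]=9 ≤ 11 → i=3, swap a[3],a[4] → 5 7 3 9 14 4 15 2 6 8 11
j=5: a[5]=4 ≤ 11 → i=4, swap a[4],a[5] → 5 7 3 9 4 14 15 2 6 8 11
j=6: a[6]=15 > 11 → no swap
j=7: a[7]=2 ≤ 11 → i=5, swap a[5],a[7] → 5 7 3 9 4 2 15 14 6 8 11
j=8: a[8]=6 ≤ 11 → i=6, swap a[6],a[8] → 5 7 3 9 4 2 6 14 15 8 11
j=9: a[9]=8 ≤ 11 → i=7, swap a[7],a[9] → 5 7 3 9 4 2 6 8 15 14 11
(after j=9) a = 5 7 3 9 4 2 6 8 15 14 11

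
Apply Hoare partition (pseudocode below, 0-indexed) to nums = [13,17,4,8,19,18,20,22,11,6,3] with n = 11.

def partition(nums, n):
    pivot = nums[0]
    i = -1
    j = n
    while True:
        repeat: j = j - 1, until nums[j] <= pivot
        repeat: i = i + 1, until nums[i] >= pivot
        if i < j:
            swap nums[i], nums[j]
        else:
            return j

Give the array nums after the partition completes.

[3,6,4,8,11,18,20,22,19,17,13]

pivot = nums[0] = 13; i = -1, j = 11
j→10 (nums[10]=3≤13), i→0 (nums[0]=13≥13); i<j, swap → [3,17,4,8,19,18,20,22,11,6,13]
j→9 (nums[9]=6≤13), i→1 (nums[1]=17≥13); i<j, swap → [3,6,4,8,19,18,20,22,11,17,13]
j→8 (nums[8]=11≤13), i→4 (nums[4]=19≥13); i<j, swap → [3,6,4,8,11,18,20,22,19,17,13]
j→4, i→5; i≥j, return j=4. nums = [3,6,4,8,11,18,20,22,19,17,13]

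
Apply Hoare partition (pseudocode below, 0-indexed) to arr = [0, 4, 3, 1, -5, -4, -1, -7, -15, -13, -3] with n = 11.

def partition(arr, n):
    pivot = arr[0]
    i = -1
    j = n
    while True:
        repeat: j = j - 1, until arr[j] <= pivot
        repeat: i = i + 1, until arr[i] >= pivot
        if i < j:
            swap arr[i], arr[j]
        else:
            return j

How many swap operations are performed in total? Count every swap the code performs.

pivot = arr[0] = 0; i = -1, j = 11
j→10 (arr[10]=-3≤0), i→0 (arr[0]=0≥0); i<j, swap → [-3, 4, 3, 1, -5, -4, -1, -7, -15, -13, 0]
j→9 (arr[9]=-13≤0), i→1 (arr[1]=4≥0); i<j, swap → [-3, -13, 3, 1, -5, -4, -1, -7, -15, 4, 0]
j→8 (arr[8]=-15≤0), i→2 (arr[2]=3≥0); i<j, swap → [-3, -13, -15, 1, -5, -4, -1, -7, 3, 4, 0]
j→7 (arr[7]=-7≤0), i→3 (arr[3]=1≥0); i<j, swap → [-3, -13, -15, -7, -5, -4, -1, 1, 3, 4, 0]
j→6, i→7; i≥j, return j=6. arr = [-3, -13, -15, -7, -5, -4, -1, 1, 3, 4, 0]

4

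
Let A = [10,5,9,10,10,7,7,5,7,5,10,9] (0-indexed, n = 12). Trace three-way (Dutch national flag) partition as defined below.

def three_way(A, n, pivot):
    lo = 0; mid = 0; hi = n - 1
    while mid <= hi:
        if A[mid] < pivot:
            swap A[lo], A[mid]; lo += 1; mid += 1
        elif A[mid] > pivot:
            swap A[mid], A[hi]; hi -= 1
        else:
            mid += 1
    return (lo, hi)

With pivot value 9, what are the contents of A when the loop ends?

[5,5,7,7,7,5,9,9,10,10,10,10]

pivot = 9; lo=0, mid=0, hi=11
A[mid]=10>9: swap A[0],A[11]; hi=10 → [9,5,9,10,10,7,7,5,7,5,10,10]
A[mid]=9=9: mid=1
A[mid]=5<9: swap A[0],A[1]; lo=1,mid=2 → [5,9,9,10,10,7,7,5,7,5,10,10]
A[mid]=9=9: mid=3
A[mid]=10>9: swap A[3],A[10]; hi=9 → [5,9,9,10,10,7,7,5,7,5,10,10]
A[mid]=10>9: swap A[3],A[9]; hi=8 → [5,9,9,5,10,7,7,5,7,10,10,10]
A[mid]=5<9: swap A[1],A[3]; lo=2,mid=4 → [5,5,9,9,10,7,7,5,7,10,10,10]
A[mid]=10>9: swap A[4],A[8]; hi=7 → [5,5,9,9,7,7,7,5,10,10,10,10]
A[mid]=7<9: swap A[2],A[4]; lo=3,mid=5 → [5,5,7,9,9,7,7,5,10,10,10,10]
A[mid]=7<9: swap A[3],A[5]; lo=4,mid=6 → [5,5,7,7,9,9,7,5,10,10,10,10]
A[mid]=7<9: swap A[4],A[6]; lo=5,mid=7 → [5,5,7,7,7,9,9,5,10,10,10,10]
A[mid]=5<9: swap A[5],A[7]; lo=6,mid=8 → [5,5,7,7,7,5,9,9,10,10,10,10]
end: lo=6, hi=7; A = [5,5,7,7,7,5,9,9,10,10,10,10]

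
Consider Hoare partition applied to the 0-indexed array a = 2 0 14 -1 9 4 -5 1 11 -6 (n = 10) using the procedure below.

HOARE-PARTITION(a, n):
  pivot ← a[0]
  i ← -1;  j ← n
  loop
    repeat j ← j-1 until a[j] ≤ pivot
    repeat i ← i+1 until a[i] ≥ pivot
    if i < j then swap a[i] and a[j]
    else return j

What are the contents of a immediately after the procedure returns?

pivot=2
j stops at 9 (-6), i stops at 0 (2); swap ⇒ -6 0 14 -1 9 4 -5 1 11 2
j stops at 7 (1), i stops at 2 (14); swap ⇒ -6 0 1 -1 9 4 -5 14 11 2
j stops at 6 (-5), i stops at 4 (9); swap ⇒ -6 0 1 -1 -5 4 9 14 11 2
j stops at 4, i stops at 5; i≥j ⇒ return 4. a=-6 0 1 -1 -5 4 9 14 11 2

-6 0 1 -1 -5 4 9 14 11 2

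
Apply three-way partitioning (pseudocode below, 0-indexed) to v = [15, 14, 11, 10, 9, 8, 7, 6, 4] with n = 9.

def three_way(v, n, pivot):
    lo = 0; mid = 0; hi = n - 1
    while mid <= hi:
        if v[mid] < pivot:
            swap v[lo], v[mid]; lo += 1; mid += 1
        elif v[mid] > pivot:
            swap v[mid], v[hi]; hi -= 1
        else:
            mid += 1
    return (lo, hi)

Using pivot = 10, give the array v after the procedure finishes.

[4, 6, 7, 9, 8, 10, 11, 14, 15]

pivot = 10; lo=0, mid=0, hi=8
v[mid]=15>10: swap v[0],v[8]; hi=7 → [4, 14, 11, 10, 9, 8, 7, 6, 15]
v[mid]=4<10: swap v[0],v[0]; lo=1,mid=1 → [4, 14, 11, 10, 9, 8, 7, 6, 15]
v[mid]=14>10: swap v[1],v[7]; hi=6 → [4, 6, 11, 10, 9, 8, 7, 14, 15]
v[mid]=6<10: swap v[1],v[1]; lo=2,mid=2 → [4, 6, 11, 10, 9, 8, 7, 14, 15]
v[mid]=11>10: swap v[2],v[6]; hi=5 → [4, 6, 7, 10, 9, 8, 11, 14, 15]
v[mid]=7<10: swap v[2],v[2]; lo=3,mid=3 → [4, 6, 7, 10, 9, 8, 11, 14, 15]
v[mid]=10=10: mid=4
v[mid]=9<10: swap v[3],v[4]; lo=4,mid=5 → [4, 6, 7, 9, 10, 8, 11, 14, 15]
v[mid]=8<10: swap v[4],v[5]; lo=5,mid=6 → [4, 6, 7, 9, 8, 10, 11, 14, 15]
end: lo=5, hi=5; v = [4, 6, 7, 9, 8, 10, 11, 14, 15]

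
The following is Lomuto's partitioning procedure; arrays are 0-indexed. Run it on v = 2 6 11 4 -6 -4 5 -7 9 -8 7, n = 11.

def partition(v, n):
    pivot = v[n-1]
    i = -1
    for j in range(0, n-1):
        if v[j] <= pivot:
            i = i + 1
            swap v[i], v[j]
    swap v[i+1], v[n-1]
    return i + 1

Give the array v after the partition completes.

2 6 4 -6 -4 5 -7 -8 7 11 9

pivot=7, i=-1
j=0: 2≤7, i=0, swap(0,0) ⇒ 2 6 11 4 -6 -4 5 -7 9 -8 7
j=1: 6≤7, i=1, swap(1,1) ⇒ 2 6 11 4 -6 -4 5 -7 9 -8 7
j=2: 11>7, skip
j=3: 4≤7, i=2, swap(2,3) ⇒ 2 6 4 11 -6 -4 5 -7 9 -8 7
j=4: -6≤7, i=3, swap(3,4) ⇒ 2 6 4 -6 11 -4 5 -7 9 -8 7
j=5: -4≤7, i=4, swap(4,5) ⇒ 2 6 4 -6 -4 11 5 -7 9 -8 7
j=6: 5≤7, i=5, swap(5,6) ⇒ 2 6 4 -6 -4 5 11 -7 9 -8 7
j=7: -7≤7, i=6, swap(6,7) ⇒ 2 6 4 -6 -4 5 -7 11 9 -8 7
j=8: 9>7, skip
j=9: -8≤7, i=7, swap(7,9) ⇒ 2 6 4 -6 -4 5 -7 -8 9 11 7
swap(8,10) ⇒ 2 6 4 -6 -4 5 -7 -8 7 11 9; return 8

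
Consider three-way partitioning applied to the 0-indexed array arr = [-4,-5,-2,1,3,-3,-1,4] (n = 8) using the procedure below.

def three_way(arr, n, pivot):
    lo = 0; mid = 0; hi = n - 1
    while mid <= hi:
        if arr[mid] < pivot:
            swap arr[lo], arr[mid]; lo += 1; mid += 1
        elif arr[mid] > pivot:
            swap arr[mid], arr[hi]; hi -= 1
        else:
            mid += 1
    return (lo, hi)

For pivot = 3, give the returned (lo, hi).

lo=0 mid=0 hi=7
-4<3: swap(0,0), lo=1 mid=1 ⇒ [-4,-5,-2,1,3,-3,-1,4]
-5<3: swap(1,1), lo=2 mid=2 ⇒ [-4,-5,-2,1,3,-3,-1,4]
-2<3: swap(2,2), lo=3 mid=3 ⇒ [-4,-5,-2,1,3,-3,-1,4]
1<3: swap(3,3), lo=4 mid=4 ⇒ [-4,-5,-2,1,3,-3,-1,4]
3=3: mid=5
-3<3: swap(4,5), lo=5 mid=6 ⇒ [-4,-5,-2,1,-3,3,-1,4]
-1<3: swap(5,6), lo=6 mid=7 ⇒ [-4,-5,-2,1,-3,-1,3,4]
4>3: swap(7,7), hi=6 ⇒ [-4,-5,-2,1,-3,-1,3,4]
done. lo=6 hi=6; arr=[-4,-5,-2,1,-3,-1,3,4]

(6, 6)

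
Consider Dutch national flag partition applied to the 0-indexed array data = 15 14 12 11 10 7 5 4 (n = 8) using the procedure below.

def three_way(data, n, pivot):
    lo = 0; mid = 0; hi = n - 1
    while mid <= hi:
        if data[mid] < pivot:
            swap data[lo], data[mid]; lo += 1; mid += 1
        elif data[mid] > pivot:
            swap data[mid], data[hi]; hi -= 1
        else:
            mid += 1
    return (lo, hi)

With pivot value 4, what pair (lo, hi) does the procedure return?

lo=0 mid=0 hi=7
15>4: swap(0,7), hi=6 ⇒ 4 14 12 11 10 7 5 15
4=4: mid=1
14>4: swap(1,6), hi=5 ⇒ 4 5 12 11 10 7 14 15
5>4: swap(1,5), hi=4 ⇒ 4 7 12 11 10 5 14 15
7>4: swap(1,4), hi=3 ⇒ 4 10 12 11 7 5 14 15
10>4: swap(1,3), hi=2 ⇒ 4 11 12 10 7 5 14 15
11>4: swap(1,2), hi=1 ⇒ 4 12 11 10 7 5 14 15
12>4: swap(1,1), hi=0 ⇒ 4 12 11 10 7 5 14 15
done. lo=0 hi=0; data=4 12 11 10 7 5 14 15

(0, 0)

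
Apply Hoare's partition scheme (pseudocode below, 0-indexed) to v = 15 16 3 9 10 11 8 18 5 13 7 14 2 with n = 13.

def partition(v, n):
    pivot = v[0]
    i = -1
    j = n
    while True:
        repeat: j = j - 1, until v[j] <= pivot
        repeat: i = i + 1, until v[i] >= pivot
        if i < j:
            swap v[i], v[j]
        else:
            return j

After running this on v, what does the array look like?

pivot = v[0] = 15; i = -1, j = 13
j→12 (v[12]=2≤15), i→0 (v[0]=15≥15); i<j, swap → 2 16 3 9 10 11 8 18 5 13 7 14 15
j→11 (v[11]=14≤15), i→1 (v[1]=16≥15); i<j, swap → 2 14 3 9 10 11 8 18 5 13 7 16 15
j→10 (v[10]=7≤15), i→7 (v[7]=18≥15); i<j, swap → 2 14 3 9 10 11 8 7 5 13 18 16 15
j→9, i→10; i≥j, return j=9. v = 2 14 3 9 10 11 8 7 5 13 18 16 15

2 14 3 9 10 11 8 7 5 13 18 16 15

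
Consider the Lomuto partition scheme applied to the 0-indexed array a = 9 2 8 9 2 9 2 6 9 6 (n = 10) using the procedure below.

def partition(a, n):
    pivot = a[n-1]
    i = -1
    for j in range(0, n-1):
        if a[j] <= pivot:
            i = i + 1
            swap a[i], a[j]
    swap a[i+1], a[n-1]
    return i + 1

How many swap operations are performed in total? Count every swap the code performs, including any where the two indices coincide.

5

pivot = a[9] = 6; i = -1
j=0: a[0]=9 > 6 → no swap
j=1: a[1]=2 ≤ 6 → i=0, swap a[0],a[1] → 2 9 8 9 2 9 2 6 9 6
j=2: a[2]=8 > 6 → no swap
j=3: a[3]=9 > 6 → no swap
j=4: a[4]=2 ≤ 6 → i=1, swap a[1],a[4] → 2 2 8 9 9 9 2 6 9 6
j=5: a[5]=9 > 6 → no swap
j=6: a[6]=2 ≤ 6 → i=2, swap a[2],a[6] → 2 2 2 9 9 9 8 6 9 6
j=7: a[7]=6 ≤ 6 → i=3, swap a[3],a[7] → 2 2 2 6 9 9 8 9 9 6
j=8: a[8]=9 > 6 → no swap
final swap a[4],a[9] → 2 2 2 6 6 9 8 9 9 9; return 4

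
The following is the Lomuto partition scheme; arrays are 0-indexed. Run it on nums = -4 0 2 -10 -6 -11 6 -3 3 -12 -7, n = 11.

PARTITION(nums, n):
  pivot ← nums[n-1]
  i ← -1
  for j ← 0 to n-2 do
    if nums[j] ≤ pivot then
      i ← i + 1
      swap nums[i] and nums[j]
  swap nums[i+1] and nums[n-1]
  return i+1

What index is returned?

pivot=-7, i=-1
j=0: -4>-7, skip
j=1: 0>-7, skip
j=2: 2>-7, skip
j=3: -10≤-7, i=0, swap(0,3) ⇒ -10 0 2 -4 -6 -11 6 -3 3 -12 -7
j=4: -6>-7, skip
j=5: -11≤-7, i=1, swap(1,5) ⇒ -10 -11 2 -4 -6 0 6 -3 3 -12 -7
j=6: 6>-7, skip
j=7: -3>-7, skip
j=8: 3>-7, skip
j=9: -12≤-7, i=2, swap(2,9) ⇒ -10 -11 -12 -4 -6 0 6 -3 3 2 -7
swap(3,10) ⇒ -10 -11 -12 -7 -6 0 6 -3 3 2 -4; return 3

3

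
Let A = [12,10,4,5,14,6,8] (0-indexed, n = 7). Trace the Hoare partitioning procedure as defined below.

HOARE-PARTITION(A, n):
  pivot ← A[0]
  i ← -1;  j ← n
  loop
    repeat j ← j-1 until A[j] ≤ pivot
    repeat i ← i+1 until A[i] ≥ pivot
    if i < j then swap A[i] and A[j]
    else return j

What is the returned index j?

4

pivot = A[0] = 12; i = -1, j = 7
j→6 (A[6]=8≤12), i→0 (A[0]=12≥12); i<j, swap → [8,10,4,5,14,6,12]
j→5 (A[5]=6≤12), i→4 (A[4]=14≥12); i<j, swap → [8,10,4,5,6,14,12]
j→4, i→5; i≥j, return j=4. A = [8,10,4,5,6,14,12]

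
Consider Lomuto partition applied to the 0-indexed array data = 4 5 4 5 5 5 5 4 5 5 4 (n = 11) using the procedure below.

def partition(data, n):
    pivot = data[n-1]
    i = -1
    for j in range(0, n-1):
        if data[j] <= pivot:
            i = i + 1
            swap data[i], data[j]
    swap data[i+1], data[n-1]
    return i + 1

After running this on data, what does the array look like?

pivot = data[10] = 4; i = -1
j=0: data[0]=4 ≤ 4 → i=0, swap data[0],data[0] (no change) → 4 5 4 5 5 5 5 4 5 5 4
j=1: data[1]=5 > 4 → no swap
j=2: data[2]=4 ≤ 4 → i=1, swap data[1],data[2] → 4 4 5 5 5 5 5 4 5 5 4
j=3: data[3]=5 > 4 → no swap
j=4: data[4]=5 > 4 → no swap
j=5: data[5]=5 > 4 → no swap
j=6: data[6]=5 > 4 → no swap
j=7: data[7]=4 ≤ 4 → i=2, swap data[2],data[7] → 4 4 4 5 5 5 5 5 5 5 4
j=8: data[8]=5 > 4 → no swap
j=9: data[9]=5 > 4 → no swap
final swap data[3],data[10] → 4 4 4 4 5 5 5 5 5 5 5; return 3

4 4 4 4 5 5 5 5 5 5 5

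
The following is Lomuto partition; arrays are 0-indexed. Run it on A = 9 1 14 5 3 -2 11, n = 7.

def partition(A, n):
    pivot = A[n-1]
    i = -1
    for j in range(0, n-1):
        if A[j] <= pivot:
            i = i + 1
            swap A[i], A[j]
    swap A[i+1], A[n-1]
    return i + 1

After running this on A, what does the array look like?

pivot = A[6] = 11; i = -1
j=0: A[0]=9 ≤ 11 → i=0, swap A[0],A[0] (no change) → 9 1 14 5 3 -2 11
j=1: A[1]=1 ≤ 11 → i=1, swap A[1],A[1] (no change) → 9 1 14 5 3 -2 11
j=2: A[2]=14 > 11 → no swap
j=3: A[3]=5 ≤ 11 → i=2, swap A[2],A[3] → 9 1 5 14 3 -2 11
j=4: A[4]=3 ≤ 11 → i=3, swap A[3],A[4] → 9 1 5 3 14 -2 11
j=5: A[5]=-2 ≤ 11 → i=4, swap A[4],A[5] → 9 1 5 3 -2 14 11
final swap A[5],A[6] → 9 1 5 3 -2 11 14; return 5

9 1 5 3 -2 11 14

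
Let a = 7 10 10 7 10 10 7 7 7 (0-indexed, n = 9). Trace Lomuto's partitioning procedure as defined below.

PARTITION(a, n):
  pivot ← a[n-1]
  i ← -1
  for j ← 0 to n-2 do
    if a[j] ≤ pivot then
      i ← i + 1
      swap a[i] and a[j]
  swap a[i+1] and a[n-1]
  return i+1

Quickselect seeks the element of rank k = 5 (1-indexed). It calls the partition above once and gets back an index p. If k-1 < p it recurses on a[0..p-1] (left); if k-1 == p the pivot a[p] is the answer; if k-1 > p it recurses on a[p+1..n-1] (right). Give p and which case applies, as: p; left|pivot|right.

pivot=7, i=-1
j=0: 7≤7, i=0, swap(0,0) ⇒ 7 10 10 7 10 10 7 7 7
j=1: 10>7, skip
j=2: 10>7, skip
j=3: 7≤7, i=1, swap(1,3) ⇒ 7 7 10 10 10 10 7 7 7
j=4: 10>7, skip
j=5: 10>7, skip
j=6: 7≤7, i=2, swap(2,6) ⇒ 7 7 7 10 10 10 10 7 7
j=7: 7≤7, i=3, swap(3,7) ⇒ 7 7 7 7 10 10 10 10 7
swap(4,8) ⇒ 7 7 7 7 7 10 10 10 10; return 4
p = 4; k-1 = 4 == 4 ⇒ pivot

4; pivot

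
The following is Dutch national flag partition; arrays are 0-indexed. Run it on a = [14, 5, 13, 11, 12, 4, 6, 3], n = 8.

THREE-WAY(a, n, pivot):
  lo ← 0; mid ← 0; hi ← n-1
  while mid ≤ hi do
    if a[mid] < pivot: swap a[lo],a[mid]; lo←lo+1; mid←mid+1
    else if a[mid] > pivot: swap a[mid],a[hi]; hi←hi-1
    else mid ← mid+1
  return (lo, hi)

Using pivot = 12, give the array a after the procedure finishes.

lo=0 mid=0 hi=7
14>12: swap(0,7), hi=6 ⇒ [3, 5, 13, 11, 12, 4, 6, 14]
3<12: swap(0,0), lo=1 mid=1 ⇒ [3, 5, 13, 11, 12, 4, 6, 14]
5<12: swap(1,1), lo=2 mid=2 ⇒ [3, 5, 13, 11, 12, 4, 6, 14]
13>12: swap(2,6), hi=5 ⇒ [3, 5, 6, 11, 12, 4, 13, 14]
6<12: swap(2,2), lo=3 mid=3 ⇒ [3, 5, 6, 11, 12, 4, 13, 14]
11<12: swap(3,3), lo=4 mid=4 ⇒ [3, 5, 6, 11, 12, 4, 13, 14]
12=12: mid=5
4<12: swap(4,5), lo=5 mid=6 ⇒ [3, 5, 6, 11, 4, 12, 13, 14]
done. lo=5 hi=5; a=[3, 5, 6, 11, 4, 12, 13, 14]

[3, 5, 6, 11, 4, 12, 13, 14]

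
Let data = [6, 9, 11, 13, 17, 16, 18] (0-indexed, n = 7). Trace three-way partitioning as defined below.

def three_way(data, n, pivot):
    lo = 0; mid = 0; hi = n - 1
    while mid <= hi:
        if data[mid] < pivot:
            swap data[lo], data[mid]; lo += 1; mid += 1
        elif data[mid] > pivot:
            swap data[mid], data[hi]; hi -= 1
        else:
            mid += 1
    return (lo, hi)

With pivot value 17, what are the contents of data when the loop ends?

pivot = 17; lo=0, mid=0, hi=6
data[mid]=6<17: swap data[0],data[0]; lo=1,mid=1 → [6, 9, 11, 13, 17, 16, 18]
data[mid]=9<17: swap data[1],data[1]; lo=2,mid=2 → [6, 9, 11, 13, 17, 16, 18]
data[mid]=11<17: swap data[2],data[2]; lo=3,mid=3 → [6, 9, 11, 13, 17, 16, 18]
data[mid]=13<17: swap data[3],data[3]; lo=4,mid=4 → [6, 9, 11, 13, 17, 16, 18]
data[mid]=17=17: mid=5
data[mid]=16<17: swap data[4],data[5]; lo=5,mid=6 → [6, 9, 11, 13, 16, 17, 18]
data[mid]=18>17: swap data[6],data[6]; hi=5 → [6, 9, 11, 13, 16, 17, 18]
end: lo=5, hi=5; data = [6, 9, 11, 13, 16, 17, 18]

[6, 9, 11, 13, 16, 17, 18]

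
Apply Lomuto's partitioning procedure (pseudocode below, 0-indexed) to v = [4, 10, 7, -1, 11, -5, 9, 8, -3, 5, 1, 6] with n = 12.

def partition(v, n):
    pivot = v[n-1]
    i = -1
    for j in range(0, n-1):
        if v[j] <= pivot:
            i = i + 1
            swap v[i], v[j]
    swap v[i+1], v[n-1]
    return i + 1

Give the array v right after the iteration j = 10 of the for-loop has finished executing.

pivot = v[11] = 6; i = -1
j=0: v[0]=4 ≤ 6 → i=0, swap v[0],v[0] (no change) → [4, 10, 7, -1, 11, -5, 9, 8, -3, 5, 1, 6]
j=1: v[1]=10 > 6 → no swap
j=2: v[2]=7 > 6 → no swap
j=3: v[3]=-1 ≤ 6 → i=1, swap v[1],v[3] → [4, -1, 7, 10, 11, -5, 9, 8, -3, 5, 1, 6]
j=4: v[4]=11 > 6 → no swap
j=5: v[5]=-5 ≤ 6 → i=2, swap v[2],v[5] → [4, -1, -5, 10, 11, 7, 9, 8, -3, 5, 1, 6]
j=6: v[6]=9 > 6 → no swap
j=7: v[7]=8 > 6 → no swap
j=8: v[8]=-3 ≤ 6 → i=3, swap v[3],v[8] → [4, -1, -5, -3, 11, 7, 9, 8, 10, 5, 1, 6]
j=9: v[9]=5 ≤ 6 → i=4, swap v[4],v[9] → [4, -1, -5, -3, 5, 7, 9, 8, 10, 11, 1, 6]
j=10: v[10]=1 ≤ 6 → i=5, swap v[5],v[10] → [4, -1, -5, -3, 5, 1, 9, 8, 10, 11, 7, 6]
(after j=10) v = [4, -1, -5, -3, 5, 1, 9, 8, 10, 11, 7, 6]

[4, -1, -5, -3, 5, 1, 9, 8, 10, 11, 7, 6]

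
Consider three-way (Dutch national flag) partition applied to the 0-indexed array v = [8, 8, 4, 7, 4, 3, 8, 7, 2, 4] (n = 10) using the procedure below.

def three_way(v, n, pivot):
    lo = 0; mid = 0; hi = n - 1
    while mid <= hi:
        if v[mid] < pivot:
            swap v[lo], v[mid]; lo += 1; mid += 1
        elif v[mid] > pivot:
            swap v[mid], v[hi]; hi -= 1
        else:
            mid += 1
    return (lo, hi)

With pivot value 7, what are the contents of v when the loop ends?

[4, 2, 4, 4, 3, 7, 7, 8, 8, 8]

pivot = 7; lo=0, mid=0, hi=9
v[mid]=8>7: swap v[0],v[9]; hi=8 → [4, 8, 4, 7, 4, 3, 8, 7, 2, 8]
v[mid]=4<7: swap v[0],v[0]; lo=1,mid=1 → [4, 8, 4, 7, 4, 3, 8, 7, 2, 8]
v[mid]=8>7: swap v[1],v[8]; hi=7 → [4, 2, 4, 7, 4, 3, 8, 7, 8, 8]
v[mid]=2<7: swap v[1],v[1]; lo=2,mid=2 → [4, 2, 4, 7, 4, 3, 8, 7, 8, 8]
v[mid]=4<7: swap v[2],v[2]; lo=3,mid=3 → [4, 2, 4, 7, 4, 3, 8, 7, 8, 8]
v[mid]=7=7: mid=4
v[mid]=4<7: swap v[3],v[4]; lo=4,mid=5 → [4, 2, 4, 4, 7, 3, 8, 7, 8, 8]
v[mid]=3<7: swap v[4],v[5]; lo=5,mid=6 → [4, 2, 4, 4, 3, 7, 8, 7, 8, 8]
v[mid]=8>7: swap v[6],v[7]; hi=6 → [4, 2, 4, 4, 3, 7, 7, 8, 8, 8]
v[mid]=7=7: mid=7
end: lo=5, hi=6; v = [4, 2, 4, 4, 3, 7, 7, 8, 8, 8]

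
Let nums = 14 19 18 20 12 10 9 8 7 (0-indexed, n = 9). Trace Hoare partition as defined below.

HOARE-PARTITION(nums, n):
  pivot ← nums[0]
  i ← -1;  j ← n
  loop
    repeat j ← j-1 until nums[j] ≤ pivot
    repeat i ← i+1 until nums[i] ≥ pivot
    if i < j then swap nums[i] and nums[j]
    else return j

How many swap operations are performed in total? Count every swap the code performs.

4

pivot=14
j stops at 8 (7), i stops at 0 (14); swap ⇒ 7 19 18 20 12 10 9 8 14
j stops at 7 (8), i stops at 1 (19); swap ⇒ 7 8 18 20 12 10 9 19 14
j stops at 6 (9), i stops at 2 (18); swap ⇒ 7 8 9 20 12 10 18 19 14
j stops at 5 (10), i stops at 3 (20); swap ⇒ 7 8 9 10 12 20 18 19 14
j stops at 4, i stops at 5; i≥j ⇒ return 4. nums=7 8 9 10 12 20 18 19 14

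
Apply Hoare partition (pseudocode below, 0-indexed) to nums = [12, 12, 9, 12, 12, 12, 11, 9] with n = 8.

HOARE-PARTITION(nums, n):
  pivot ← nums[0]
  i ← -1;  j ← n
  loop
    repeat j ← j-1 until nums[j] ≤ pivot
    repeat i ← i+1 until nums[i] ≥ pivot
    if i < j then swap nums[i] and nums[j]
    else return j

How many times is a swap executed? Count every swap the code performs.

3

pivot = nums[0] = 12; i = -1, j = 8
j→7 (nums[7]=9≤12), i→0 (nums[0]=12≥12); i<j, swap → [9, 12, 9, 12, 12, 12, 11, 12]
j→6 (nums[6]=11≤12), i→1 (nums[1]=12≥12); i<j, swap → [9, 11, 9, 12, 12, 12, 12, 12]
j→5 (nums[5]=12≤12), i→3 (nums[3]=12≥12); i<j, swap → [9, 11, 9, 12, 12, 12, 12, 12]
j→4, i→4; i≥j, return j=4. nums = [9, 11, 9, 12, 12, 12, 12, 12]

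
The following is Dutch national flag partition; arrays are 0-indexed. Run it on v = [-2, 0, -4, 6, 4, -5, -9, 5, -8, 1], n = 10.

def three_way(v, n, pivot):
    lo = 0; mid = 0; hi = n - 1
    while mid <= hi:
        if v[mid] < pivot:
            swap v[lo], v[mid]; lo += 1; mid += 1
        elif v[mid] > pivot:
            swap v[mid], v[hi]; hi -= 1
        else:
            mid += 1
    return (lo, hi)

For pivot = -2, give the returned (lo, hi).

pivot = -2; lo=0, mid=0, hi=9
v[mid]=-2=-2: mid=1
v[mid]=0>-2: swap v[1],v[9]; hi=8 → [-2, 1, -4, 6, 4, -5, -9, 5, -8, 0]
v[mid]=1>-2: swap v[1],v[8]; hi=7 → [-2, -8, -4, 6, 4, -5, -9, 5, 1, 0]
v[mid]=-8<-2: swap v[0],v[1]; lo=1,mid=2 → [-8, -2, -4, 6, 4, -5, -9, 5, 1, 0]
v[mid]=-4<-2: swap v[1],v[2]; lo=2,mid=3 → [-8, -4, -2, 6, 4, -5, -9, 5, 1, 0]
v[mid]=6>-2: swap v[3],v[7]; hi=6 → [-8, -4, -2, 5, 4, -5, -9, 6, 1, 0]
v[mid]=5>-2: swap v[3],v[6]; hi=5 → [-8, -4, -2, -9, 4, -5, 5, 6, 1, 0]
v[mid]=-9<-2: swap v[2],v[3]; lo=3,mid=4 → [-8, -4, -9, -2, 4, -5, 5, 6, 1, 0]
v[mid]=4>-2: swap v[4],v[5]; hi=4 → [-8, -4, -9, -2, -5, 4, 5, 6, 1, 0]
v[mid]=-5<-2: swap v[3],v[4]; lo=4,mid=5 → [-8, -4, -9, -5, -2, 4, 5, 6, 1, 0]
end: lo=4, hi=4; v = [-8, -4, -9, -5, -2, 4, 5, 6, 1, 0]

(4, 4)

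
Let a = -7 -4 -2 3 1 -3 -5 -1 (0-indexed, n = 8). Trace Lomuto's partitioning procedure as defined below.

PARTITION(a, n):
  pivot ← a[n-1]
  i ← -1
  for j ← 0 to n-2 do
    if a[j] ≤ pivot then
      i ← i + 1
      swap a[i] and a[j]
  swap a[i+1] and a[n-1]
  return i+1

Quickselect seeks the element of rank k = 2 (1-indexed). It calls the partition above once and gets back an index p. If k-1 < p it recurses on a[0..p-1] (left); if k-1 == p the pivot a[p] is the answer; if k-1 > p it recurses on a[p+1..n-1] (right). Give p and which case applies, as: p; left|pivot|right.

pivot = a[7] = -1; i = -1
j=0: a[0]=-7 ≤ -1 → i=0, swap a[0],a[0] (no change) → -7 -4 -2 3 1 -3 -5 -1
j=1: a[1]=-4 ≤ -1 → i=1, swap a[1],a[1] (no change) → -7 -4 -2 3 1 -3 -5 -1
j=2: a[2]=-2 ≤ -1 → i=2, swap a[2],a[2] (no change) → -7 -4 -2 3 1 -3 -5 -1
j=3: a[3]=3 > -1 → no swap
j=4: a[4]=1 > -1 → no swap
j=5: a[5]=-3 ≤ -1 → i=3, swap a[3],a[5] → -7 -4 -2 -3 1 3 -5 -1
j=6: a[6]=-5 ≤ -1 → i=4, swap a[4],a[6] → -7 -4 -2 -3 -5 3 1 -1
final swap a[5],a[7] → -7 -4 -2 -3 -5 -1 1 3; return 5
p = 5; k-1 = 1 < 5 ⇒ left

5; left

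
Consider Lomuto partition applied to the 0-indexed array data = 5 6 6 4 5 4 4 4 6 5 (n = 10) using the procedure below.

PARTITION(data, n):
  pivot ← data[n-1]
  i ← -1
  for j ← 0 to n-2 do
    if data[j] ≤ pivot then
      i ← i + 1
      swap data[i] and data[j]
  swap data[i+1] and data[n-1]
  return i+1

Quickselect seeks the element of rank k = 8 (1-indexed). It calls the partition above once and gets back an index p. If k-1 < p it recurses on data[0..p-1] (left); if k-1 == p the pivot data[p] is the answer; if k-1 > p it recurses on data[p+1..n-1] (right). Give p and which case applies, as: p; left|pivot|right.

6; right

pivot = data[9] = 5; i = -1
j=0: data[0]=5 ≤ 5 → i=0, swap data[0],data[0] (no change) → 5 6 6 4 5 4 4 4 6 5
j=1: data[1]=6 > 5 → no swap
j=2: data[2]=6 > 5 → no swap
j=3: data[3]=4 ≤ 5 → i=1, swap data[1],data[3] → 5 4 6 6 5 4 4 4 6 5
j=4: data[4]=5 ≤ 5 → i=2, swap data[2],data[4] → 5 4 5 6 6 4 4 4 6 5
j=5: data[5]=4 ≤ 5 → i=3, swap data[3],data[5] → 5 4 5 4 6 6 4 4 6 5
j=6: data[6]=4 ≤ 5 → i=4, swap data[4],data[6] → 5 4 5 4 4 6 6 4 6 5
j=7: data[7]=4 ≤ 5 → i=5, swap data[5],data[7] → 5 4 5 4 4 4 6 6 6 5
j=8: data[8]=6 > 5 → no swap
final swap data[6],data[9] → 5 4 5 4 4 4 5 6 6 6; return 6
p = 6; k-1 = 7 > 6 ⇒ right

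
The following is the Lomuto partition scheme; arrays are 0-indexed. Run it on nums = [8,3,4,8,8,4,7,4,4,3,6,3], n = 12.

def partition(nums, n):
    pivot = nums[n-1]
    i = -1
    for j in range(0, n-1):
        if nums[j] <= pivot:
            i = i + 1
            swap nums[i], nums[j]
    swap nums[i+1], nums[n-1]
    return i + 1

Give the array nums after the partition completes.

pivot=3, i=-1
j=0: 8>3, skip
j=1: 3≤3, i=0, swap(0,1) ⇒ [3,8,4,8,8,4,7,4,4,3,6,3]
j=2: 4>3, skip
j=3: 8>3, skip
j=4: 8>3, skip
j=5: 4>3, skip
j=6: 7>3, skip
j=7: 4>3, skip
j=8: 4>3, skip
j=9: 3≤3, i=1, swap(1,9) ⇒ [3,3,4,8,8,4,7,4,4,8,6,3]
j=10: 6>3, skip
swap(2,11) ⇒ [3,3,3,8,8,4,7,4,4,8,6,4]; return 2

[3,3,3,8,8,4,7,4,4,8,6,4]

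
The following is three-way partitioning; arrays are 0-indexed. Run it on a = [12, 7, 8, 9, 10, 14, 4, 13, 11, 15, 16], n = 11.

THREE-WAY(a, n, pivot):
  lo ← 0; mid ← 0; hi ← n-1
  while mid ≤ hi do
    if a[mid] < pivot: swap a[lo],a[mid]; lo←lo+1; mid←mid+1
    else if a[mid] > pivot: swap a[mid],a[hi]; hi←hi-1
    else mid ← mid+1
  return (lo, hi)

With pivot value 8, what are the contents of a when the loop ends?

lo=0 mid=0 hi=10
12>8: swap(0,10), hi=9 ⇒ [16, 7, 8, 9, 10, 14, 4, 13, 11, 15, 12]
16>8: swap(0,9), hi=8 ⇒ [15, 7, 8, 9, 10, 14, 4, 13, 11, 16, 12]
15>8: swap(0,8), hi=7 ⇒ [11, 7, 8, 9, 10, 14, 4, 13, 15, 16, 12]
11>8: swap(0,7), hi=6 ⇒ [13, 7, 8, 9, 10, 14, 4, 11, 15, 16, 12]
13>8: swap(0,6), hi=5 ⇒ [4, 7, 8, 9, 10, 14, 13, 11, 15, 16, 12]
4<8: swap(0,0), lo=1 mid=1 ⇒ [4, 7, 8, 9, 10, 14, 13, 11, 15, 16, 12]
7<8: swap(1,1), lo=2 mid=2 ⇒ [4, 7, 8, 9, 10, 14, 13, 11, 15, 16, 12]
8=8: mid=3
9>8: swap(3,5), hi=4 ⇒ [4, 7, 8, 14, 10, 9, 13, 11, 15, 16, 12]
14>8: swap(3,4), hi=3 ⇒ [4, 7, 8, 10, 14, 9, 13, 11, 15, 16, 12]
10>8: swap(3,3), hi=2 ⇒ [4, 7, 8, 10, 14, 9, 13, 11, 15, 16, 12]
done. lo=2 hi=2; a=[4, 7, 8, 10, 14, 9, 13, 11, 15, 16, 12]

[4, 7, 8, 10, 14, 9, 13, 11, 15, 16, 12]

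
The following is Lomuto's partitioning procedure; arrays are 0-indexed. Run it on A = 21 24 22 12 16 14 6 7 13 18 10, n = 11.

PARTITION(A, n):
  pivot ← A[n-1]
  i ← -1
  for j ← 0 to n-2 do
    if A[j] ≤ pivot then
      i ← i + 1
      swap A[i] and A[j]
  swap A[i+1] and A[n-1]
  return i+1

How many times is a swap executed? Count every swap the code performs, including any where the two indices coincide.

3

pivot=10, i=-1
j=0: 21>10, skip
j=1: 24>10, skip
j=2: 22>10, skip
j=3: 12>10, skip
j=4: 16>10, skip
j=5: 14>10, skip
j=6: 6≤10, i=0, swap(0,6) ⇒ 6 24 22 12 16 14 21 7 13 18 10
j=7: 7≤10, i=1, swap(1,7) ⇒ 6 7 22 12 16 14 21 24 13 18 10
j=8: 13>10, skip
j=9: 18>10, skip
swap(2,10) ⇒ 6 7 10 12 16 14 21 24 13 18 22; return 2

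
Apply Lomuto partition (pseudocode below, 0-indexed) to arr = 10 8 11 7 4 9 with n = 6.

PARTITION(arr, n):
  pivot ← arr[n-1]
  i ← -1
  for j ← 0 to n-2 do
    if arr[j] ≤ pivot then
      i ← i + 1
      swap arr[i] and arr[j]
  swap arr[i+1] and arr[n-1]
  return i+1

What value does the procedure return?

pivot=9, i=-1
j=0: 10>9, skip
j=1: 8≤9, i=0, swap(0,1) ⇒ 8 10 11 7 4 9
j=2: 11>9, skip
j=3: 7≤9, i=1, swap(1,3) ⇒ 8 7 11 10 4 9
j=4: 4≤9, i=2, swap(2,4) ⇒ 8 7 4 10 11 9
swap(3,5) ⇒ 8 7 4 9 11 10; return 3

3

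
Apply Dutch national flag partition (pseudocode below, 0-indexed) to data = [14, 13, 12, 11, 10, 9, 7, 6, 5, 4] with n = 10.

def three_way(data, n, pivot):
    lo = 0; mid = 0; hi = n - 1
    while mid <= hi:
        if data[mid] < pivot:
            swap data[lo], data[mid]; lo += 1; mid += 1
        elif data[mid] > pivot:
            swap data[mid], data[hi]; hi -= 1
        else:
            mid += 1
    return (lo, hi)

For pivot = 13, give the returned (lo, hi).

pivot = 13; lo=0, mid=0, hi=9
data[mid]=14>13: swap data[0],data[9]; hi=8 → [4, 13, 12, 11, 10, 9, 7, 6, 5, 14]
data[mid]=4<13: swap data[0],data[0]; lo=1,mid=1 → [4, 13, 12, 11, 10, 9, 7, 6, 5, 14]
data[mid]=13=13: mid=2
data[mid]=12<13: swap data[1],data[2]; lo=2,mid=3 → [4, 12, 13, 11, 10, 9, 7, 6, 5, 14]
data[mid]=11<13: swap data[2],data[3]; lo=3,mid=4 → [4, 12, 11, 13, 10, 9, 7, 6, 5, 14]
data[mid]=10<13: swap data[3],data[4]; lo=4,mid=5 → [4, 12, 11, 10, 13, 9, 7, 6, 5, 14]
data[mid]=9<13: swap data[4],data[5]; lo=5,mid=6 → [4, 12, 11, 10, 9, 13, 7, 6, 5, 14]
data[mid]=7<13: swap data[5],data[6]; lo=6,mid=7 → [4, 12, 11, 10, 9, 7, 13, 6, 5, 14]
data[mid]=6<13: swap data[6],data[7]; lo=7,mid=8 → [4, 12, 11, 10, 9, 7, 6, 13, 5, 14]
data[mid]=5<13: swap data[7],data[8]; lo=8,mid=9 → [4, 12, 11, 10, 9, 7, 6, 5, 13, 14]
end: lo=8, hi=8; data = [4, 12, 11, 10, 9, 7, 6, 5, 13, 14]

(8, 8)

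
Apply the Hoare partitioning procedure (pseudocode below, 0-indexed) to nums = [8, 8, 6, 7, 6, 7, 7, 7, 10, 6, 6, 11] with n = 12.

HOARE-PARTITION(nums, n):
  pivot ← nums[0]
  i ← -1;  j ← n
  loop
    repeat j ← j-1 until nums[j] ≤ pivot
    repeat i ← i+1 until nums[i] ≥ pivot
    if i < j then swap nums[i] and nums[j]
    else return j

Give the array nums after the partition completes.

[6, 6, 6, 7, 6, 7, 7, 7, 10, 8, 8, 11]

pivot=8
j stops at 10 (6), i stops at 0 (8); swap ⇒ [6, 8, 6, 7, 6, 7, 7, 7, 10, 6, 8, 11]
j stops at 9 (6), i stops at 1 (8); swap ⇒ [6, 6, 6, 7, 6, 7, 7, 7, 10, 8, 8, 11]
j stops at 7, i stops at 8; i≥j ⇒ return 7. nums=[6, 6, 6, 7, 6, 7, 7, 7, 10, 8, 8, 11]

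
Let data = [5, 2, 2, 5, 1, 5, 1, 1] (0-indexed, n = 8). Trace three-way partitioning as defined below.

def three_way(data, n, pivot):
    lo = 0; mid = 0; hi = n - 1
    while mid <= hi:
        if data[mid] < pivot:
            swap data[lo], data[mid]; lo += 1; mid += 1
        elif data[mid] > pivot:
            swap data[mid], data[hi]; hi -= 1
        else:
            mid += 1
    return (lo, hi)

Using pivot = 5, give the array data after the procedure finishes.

pivot = 5; lo=0, mid=0, hi=7
data[mid]=5=5: mid=1
data[mid]=2<5: swap data[0],data[1]; lo=1,mid=2 → [2, 5, 2, 5, 1, 5, 1, 1]
data[mid]=2<5: swap data[1],data[2]; lo=2,mid=3 → [2, 2, 5, 5, 1, 5, 1, 1]
data[mid]=5=5: mid=4
data[mid]=1<5: swap data[2],data[4]; lo=3,mid=5 → [2, 2, 1, 5, 5, 5, 1, 1]
data[mid]=5=5: mid=6
data[mid]=1<5: swap data[3],data[6]; lo=4,mid=7 → [2, 2, 1, 1, 5, 5, 5, 1]
data[mid]=1<5: swap data[4],data[7]; lo=5,mid=8 → [2, 2, 1, 1, 1, 5, 5, 5]
end: lo=5, hi=7; data = [2, 2, 1, 1, 1, 5, 5, 5]

[2, 2, 1, 1, 1, 5, 5, 5]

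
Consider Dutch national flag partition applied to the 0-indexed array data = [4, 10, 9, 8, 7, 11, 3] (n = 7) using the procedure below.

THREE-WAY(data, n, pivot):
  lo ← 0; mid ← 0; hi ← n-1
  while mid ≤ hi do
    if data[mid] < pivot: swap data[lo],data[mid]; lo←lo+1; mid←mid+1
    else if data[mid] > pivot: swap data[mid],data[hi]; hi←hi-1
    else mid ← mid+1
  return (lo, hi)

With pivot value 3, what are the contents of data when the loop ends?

[3, 9, 8, 7, 11, 10, 4]

lo=0 mid=0 hi=6
4>3: swap(0,6), hi=5 ⇒ [3, 10, 9, 8, 7, 11, 4]
3=3: mid=1
10>3: swap(1,5), hi=4 ⇒ [3, 11, 9, 8, 7, 10, 4]
11>3: swap(1,4), hi=3 ⇒ [3, 7, 9, 8, 11, 10, 4]
7>3: swap(1,3), hi=2 ⇒ [3, 8, 9, 7, 11, 10, 4]
8>3: swap(1,2), hi=1 ⇒ [3, 9, 8, 7, 11, 10, 4]
9>3: swap(1,1), hi=0 ⇒ [3, 9, 8, 7, 11, 10, 4]
done. lo=0 hi=0; data=[3, 9, 8, 7, 11, 10, 4]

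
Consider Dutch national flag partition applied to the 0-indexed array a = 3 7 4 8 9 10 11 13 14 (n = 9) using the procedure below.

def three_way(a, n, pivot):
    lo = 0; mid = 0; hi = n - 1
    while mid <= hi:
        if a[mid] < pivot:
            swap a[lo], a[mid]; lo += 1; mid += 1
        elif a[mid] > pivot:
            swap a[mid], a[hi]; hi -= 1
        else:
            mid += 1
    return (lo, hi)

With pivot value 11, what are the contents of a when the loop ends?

3 7 4 8 9 10 11 14 13

lo=0 mid=0 hi=8
3<11: swap(0,0), lo=1 mid=1 ⇒ 3 7 4 8 9 10 11 13 14
7<11: swap(1,1), lo=2 mid=2 ⇒ 3 7 4 8 9 10 11 13 14
4<11: swap(2,2), lo=3 mid=3 ⇒ 3 7 4 8 9 10 11 13 14
8<11: swap(3,3), lo=4 mid=4 ⇒ 3 7 4 8 9 10 11 13 14
9<11: swap(4,4), lo=5 mid=5 ⇒ 3 7 4 8 9 10 11 13 14
10<11: swap(5,5), lo=6 mid=6 ⇒ 3 7 4 8 9 10 11 13 14
11=11: mid=7
13>11: swap(7,8), hi=7 ⇒ 3 7 4 8 9 10 11 14 13
14>11: swap(7,7), hi=6 ⇒ 3 7 4 8 9 10 11 14 13
done. lo=6 hi=6; a=3 7 4 8 9 10 11 14 13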